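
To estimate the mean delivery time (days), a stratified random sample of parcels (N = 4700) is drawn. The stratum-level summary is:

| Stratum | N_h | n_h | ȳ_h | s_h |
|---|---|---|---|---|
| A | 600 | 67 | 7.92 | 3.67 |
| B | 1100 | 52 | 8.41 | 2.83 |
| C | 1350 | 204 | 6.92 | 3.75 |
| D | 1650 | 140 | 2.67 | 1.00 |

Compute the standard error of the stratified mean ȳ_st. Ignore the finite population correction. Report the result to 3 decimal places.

SE(ȳ_st) ≈ 0.135

V̂(ȳ_st) = Σ W_h² s_h²/n_h, with W_h = N_h/N and N = 4700:
  stratum A: (600/4700)²·3.67²/67 = 0.00327615
  stratum B: (1100/4700)²·2.83²/52 = 0.00843644
  stratum C: (1350/4700)²·3.75²/204 = 0.00568727
  stratum D: (1650/4700)²·1.00²/140 = 0.000880327
V̂(ȳ_st) = 0.0182802
SE(ȳ_st) = √0.0182802 = 0.135204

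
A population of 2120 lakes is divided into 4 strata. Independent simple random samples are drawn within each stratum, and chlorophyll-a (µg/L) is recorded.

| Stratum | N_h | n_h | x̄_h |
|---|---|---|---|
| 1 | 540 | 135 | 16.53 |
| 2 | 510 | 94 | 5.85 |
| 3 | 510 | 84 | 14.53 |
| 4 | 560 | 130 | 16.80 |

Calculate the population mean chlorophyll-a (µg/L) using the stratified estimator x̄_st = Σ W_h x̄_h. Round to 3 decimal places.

x̄_st ≈ 13.551

N = Σ N_h = 2120. Stratum weights W_h = N_h/N.
x̄_st = (540·16.53 + 510·5.85 + 510·14.53 + 560·16.80) / 2120 = 13.55094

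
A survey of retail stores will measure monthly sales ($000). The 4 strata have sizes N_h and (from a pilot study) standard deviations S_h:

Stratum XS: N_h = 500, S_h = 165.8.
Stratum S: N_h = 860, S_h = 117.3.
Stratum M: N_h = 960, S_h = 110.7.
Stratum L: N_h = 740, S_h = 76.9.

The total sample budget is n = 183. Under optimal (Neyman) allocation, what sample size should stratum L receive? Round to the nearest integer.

Neyman allocation: n_h = n · N_h S_h / Σ N_i S_i, with n = 183.
  stratum XS: N_h·S_h = 500·165.8 = 82900.00
  stratum S: N_h·S_h = 860·117.3 = 100878.00
  stratum M: N_h·S_h = 960·110.7 = 106272.00
  stratum L: N_h·S_h = 740·76.9 = 56906.00
Σ N_h S_h = 346956.00
n for stratum L = 183·56906.00/346956.00 = 30.015 → 30

30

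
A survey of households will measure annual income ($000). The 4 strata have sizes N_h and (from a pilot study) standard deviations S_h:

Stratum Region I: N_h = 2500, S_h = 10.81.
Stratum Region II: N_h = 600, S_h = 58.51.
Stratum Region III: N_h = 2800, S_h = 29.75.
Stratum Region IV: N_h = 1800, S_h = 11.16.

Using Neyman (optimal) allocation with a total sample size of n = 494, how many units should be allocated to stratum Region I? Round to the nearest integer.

Neyman allocation: n_h = n · N_h S_h / Σ N_i S_i, with n = 494.
  stratum Region I: N_h·S_h = 2500·10.81 = 27025.00
  stratum Region II: N_h·S_h = 600·58.51 = 35106.00
  stratum Region III: N_h·S_h = 2800·29.75 = 83300.00
  stratum Region IV: N_h·S_h = 1800·11.16 = 20088.00
Σ N_h S_h = 165519.00
n for stratum Region I = 494·27025.00/165519.00 = 80.658 → 81

81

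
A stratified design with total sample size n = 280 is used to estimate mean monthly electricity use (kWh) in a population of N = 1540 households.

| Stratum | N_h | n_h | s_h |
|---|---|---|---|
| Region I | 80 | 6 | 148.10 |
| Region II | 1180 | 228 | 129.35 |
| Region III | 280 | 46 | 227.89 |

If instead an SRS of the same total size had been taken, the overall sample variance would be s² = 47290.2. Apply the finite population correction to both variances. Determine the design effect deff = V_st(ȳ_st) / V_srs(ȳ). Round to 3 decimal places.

V̂(ȳ_st) = Σ W_h² (1 − n_h/N_h) s_h²/n_h, with W_h = N_h/N and N = 1540:
  stratum Region I: (80/1540)²·(1 − 6/80)·148.10²/6 = 9.12513
  stratum Region II: (1180/1540)²·(1 − 228/1180)·129.35²/228 = 34.7597
  stratum Region III: (280/1540)²·(1 − 46/280)·227.89²/46 = 31.1907
V_st = 75.0755
V_srs = (1 − 280/1540)·47290.2/280 = 138.186
deff = V_st / V_srs = 75.0755/138.186 = 0.5433

deff ≈ 0.543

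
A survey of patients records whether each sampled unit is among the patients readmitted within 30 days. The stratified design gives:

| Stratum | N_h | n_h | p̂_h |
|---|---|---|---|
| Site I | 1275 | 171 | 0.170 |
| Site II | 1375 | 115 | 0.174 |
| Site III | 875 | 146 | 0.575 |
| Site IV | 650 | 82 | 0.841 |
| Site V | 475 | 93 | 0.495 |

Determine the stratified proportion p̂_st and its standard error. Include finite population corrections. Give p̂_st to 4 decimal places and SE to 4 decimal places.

N = 4650; stratum weights W_h = N_h/N.
p̂_st = Σ W_h p̂_h = (1275·0.170 + 1375·0.174 + 875·0.575 + 650·0.841 + 475·0.495)/4650 = 0.37439
V̂(p̂_st) = Σ W_h² (1 − n_h/N_h) p̂_h(1−p̂_h)/(n_h−1):
  stratum Site I: (1275/4650)²·(1 − 171/1275)·0.170·0.830/170 = 5.4032e-05
  stratum Site II: (1375/4650)²·(1 − 115/1375)·0.174·0.826/114 = 0.000101016
  stratum Site III: (875/4650)²·(1 − 146/875)·0.575·0.425/145 = 4.97185e-05
  stratum Site IV: (650/4650)²·(1 − 82/650)·0.841·0.159/81 = 2.8188e-05
  stratum Site V: (475/4650)²·(1 − 93/475)·0.495·0.505/92 = 2.28013e-05
V̂(p̂_st) = 0.000255756; SE = √V̂ = 0.0159924

p̂_st ≈ 0.3744, SE ≈ 0.0160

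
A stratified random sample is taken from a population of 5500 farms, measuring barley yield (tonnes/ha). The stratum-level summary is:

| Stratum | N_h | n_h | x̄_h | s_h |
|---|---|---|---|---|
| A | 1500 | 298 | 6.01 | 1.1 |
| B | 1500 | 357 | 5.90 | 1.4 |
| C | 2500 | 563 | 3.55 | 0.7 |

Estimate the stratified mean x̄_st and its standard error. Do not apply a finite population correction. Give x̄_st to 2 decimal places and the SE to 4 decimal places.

x̄_st ≈ 4.86, SE ≈ 0.0298

x̄_st = Σ W_h x̄_h = (1500·6.01 + 1500·5.90 + 2500·3.55)/5500 = 4.86182
V̂(x̄_st) = Σ W_h² s_h²/n_h, with W_h = N_h/N and N = 5500:
  stratum A: (1500/5500)²·1.1²/298 = 0.000302013
  stratum B: (1500/5500)²·1.4²/357 = 0.000408362
  stratum C: (2500/5500)²·0.7²/563 = 0.000179822
V̂(x̄_st) = 0.000890197
SE(x̄_st) = √0.000890197 = 0.0298362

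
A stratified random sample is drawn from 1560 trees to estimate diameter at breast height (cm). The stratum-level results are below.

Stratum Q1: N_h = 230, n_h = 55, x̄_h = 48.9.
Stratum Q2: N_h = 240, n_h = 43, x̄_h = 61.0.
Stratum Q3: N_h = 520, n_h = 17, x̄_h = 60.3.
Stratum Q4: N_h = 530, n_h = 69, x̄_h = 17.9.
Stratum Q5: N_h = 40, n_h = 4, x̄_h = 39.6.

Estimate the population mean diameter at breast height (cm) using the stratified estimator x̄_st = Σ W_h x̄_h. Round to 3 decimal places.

x̄_st ≈ 43.791

N = Σ N_h = 1560. Stratum weights W_h = N_h/N.
x̄_st = (230·48.9 + 240·61.0 + 520·60.3 + 530·17.9 + 40·39.6) / 1560 = 43.79103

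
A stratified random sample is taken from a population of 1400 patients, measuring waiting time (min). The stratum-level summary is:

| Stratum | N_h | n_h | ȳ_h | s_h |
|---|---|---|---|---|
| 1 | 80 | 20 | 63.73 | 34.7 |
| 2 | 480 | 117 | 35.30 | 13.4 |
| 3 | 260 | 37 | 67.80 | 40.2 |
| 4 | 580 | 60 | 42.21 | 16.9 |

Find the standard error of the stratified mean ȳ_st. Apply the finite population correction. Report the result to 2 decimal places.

SE(ȳ_st) ≈ 1.52

V̂(ȳ_st) = Σ W_h² (1 − n_h/N_h) s_h²/n_h, with W_h = N_h/N and N = 1400:
  stratum 1: (80/1400)²·(1 − 20/80)·34.7²/20 = 0.14744
  stratum 2: (480/1400)²·(1 − 117/480)·13.4²/117 = 0.136432
  stratum 3: (260/1400)²·(1 − 37/260)·40.2²/37 = 1.29203
  stratum 4: (580/1400)²·(1 − 60/580)·16.9²/60 = 0.732483
V̂(ȳ_st) = 2.30838
SE(ȳ_st) = √2.30838 = 1.51934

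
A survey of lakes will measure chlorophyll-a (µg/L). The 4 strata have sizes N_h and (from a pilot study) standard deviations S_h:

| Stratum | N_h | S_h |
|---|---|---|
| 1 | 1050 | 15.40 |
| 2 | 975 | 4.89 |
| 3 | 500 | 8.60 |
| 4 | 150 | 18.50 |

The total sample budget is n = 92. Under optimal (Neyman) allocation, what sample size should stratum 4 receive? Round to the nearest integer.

9

Neyman allocation: n_h = n · N_h S_h / Σ N_i S_i, with n = 92.
  stratum 1: N_h·S_h = 1050·15.40 = 16170.00
  stratum 2: N_h·S_h = 975·4.89 = 4767.75
  stratum 3: N_h·S_h = 500·8.60 = 4300.00
  stratum 4: N_h·S_h = 150·18.50 = 2775.00
Σ N_h S_h = 28012.75
n for stratum 4 = 92·2775.00/28012.75 = 9.114 → 9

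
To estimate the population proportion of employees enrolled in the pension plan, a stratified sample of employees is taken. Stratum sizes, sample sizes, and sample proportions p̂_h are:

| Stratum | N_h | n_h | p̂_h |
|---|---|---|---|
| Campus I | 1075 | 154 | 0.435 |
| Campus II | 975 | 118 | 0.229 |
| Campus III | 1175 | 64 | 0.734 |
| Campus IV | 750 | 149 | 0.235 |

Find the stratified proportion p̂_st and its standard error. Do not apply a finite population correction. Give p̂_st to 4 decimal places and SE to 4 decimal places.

p̂_st ≈ 0.4351, SE ≈ 0.0229

N = 3975; stratum weights W_h = N_h/N.
p̂_st = Σ W_h p̂_h = (1075·0.435 + 975·0.229 + 1175·0.734 + 750·0.235)/3975 = 0.43512
V̂(p̂_st) = Σ W_h² p̂_h(1−p̂_h)/(n_h−1):
  stratum Campus I: (1075/3975)²·0.435·0.565/153 = 0.000117487
  stratum Campus II: (975/3975)²·0.229·0.771/117 = 9.07902e-05
  stratum Campus III: (1175/3975)²·0.734·0.266/63 = 0.000270794
  stratum Campus IV: (750/3975)²·0.235·0.765/148 = 4.3243e-05
V̂(p̂_st) = 0.000522314; SE = √V̂ = 0.0228542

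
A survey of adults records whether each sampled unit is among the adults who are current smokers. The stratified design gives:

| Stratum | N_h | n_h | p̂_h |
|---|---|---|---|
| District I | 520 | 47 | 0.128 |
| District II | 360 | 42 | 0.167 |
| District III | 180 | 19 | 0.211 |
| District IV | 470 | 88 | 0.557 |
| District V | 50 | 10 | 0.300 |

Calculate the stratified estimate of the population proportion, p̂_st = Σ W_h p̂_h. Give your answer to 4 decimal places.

N = 1580; stratum weights W_h = N_h/N.
p̂_st = Σ W_h p̂_h = (520·0.128 + 360·0.167 + 180·0.211 + 470·0.557 + 50·0.300)/1580 = 0.27940

p̂_st ≈ 0.2794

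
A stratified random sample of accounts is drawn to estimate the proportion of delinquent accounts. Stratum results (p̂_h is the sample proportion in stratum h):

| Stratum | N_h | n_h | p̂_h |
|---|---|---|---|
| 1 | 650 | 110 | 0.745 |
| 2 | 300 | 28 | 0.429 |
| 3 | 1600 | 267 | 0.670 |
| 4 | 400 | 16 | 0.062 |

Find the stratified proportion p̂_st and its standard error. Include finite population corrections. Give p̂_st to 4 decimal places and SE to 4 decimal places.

p̂_st ≈ 0.5796, SE ≈ 0.0207

N = 2950; stratum weights W_h = N_h/N.
p̂_st = Σ W_h p̂_h = (650·0.745 + 300·0.429 + 1600·0.670 + 400·0.062)/2950 = 0.57958
V̂(p̂_st) = Σ W_h² (1 − n_h/N_h) p̂_h(1−p̂_h)/(n_h−1):
  stratum 1: (650/2950)²·(1 − 110/650)·0.745·0.255/109 = 7.02964e-05
  stratum 2: (300/2950)²·(1 − 28/300)·0.429·0.571/27 = 8.50699e-05
  stratum 3: (1600/2950)²·(1 − 267/1600)·0.670·0.330/266 = 0.00020371
  stratum 4: (400/2950)²·(1 − 16/400)·0.062·0.938/15 = 6.84306e-05
V̂(p̂_st) = 0.000427507; SE = √V̂ = 0.0206762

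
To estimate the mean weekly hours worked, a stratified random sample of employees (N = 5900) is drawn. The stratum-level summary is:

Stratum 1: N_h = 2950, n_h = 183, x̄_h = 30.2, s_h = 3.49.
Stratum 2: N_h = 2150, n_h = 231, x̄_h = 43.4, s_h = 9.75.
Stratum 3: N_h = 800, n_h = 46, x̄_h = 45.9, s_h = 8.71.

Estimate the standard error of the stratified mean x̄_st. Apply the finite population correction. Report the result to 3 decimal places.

SE(x̄_st) ≈ 0.305

V̂(x̄_st) = Σ W_h² (1 − n_h/N_h) s_h²/n_h, with W_h = N_h/N and N = 5900:
  stratum 1: (2950/5900)²·(1 − 183/2950)·3.49²/183 = 0.0156073
  stratum 2: (2150/5900)²·(1 − 231/2150)·9.75²/231 = 0.0487761
  stratum 3: (800/5900)²·(1 − 46/800)·8.71²/46 = 0.0285783
V̂(x̄_st) = 0.0929616
SE(x̄_st) = √0.0929616 = 0.304896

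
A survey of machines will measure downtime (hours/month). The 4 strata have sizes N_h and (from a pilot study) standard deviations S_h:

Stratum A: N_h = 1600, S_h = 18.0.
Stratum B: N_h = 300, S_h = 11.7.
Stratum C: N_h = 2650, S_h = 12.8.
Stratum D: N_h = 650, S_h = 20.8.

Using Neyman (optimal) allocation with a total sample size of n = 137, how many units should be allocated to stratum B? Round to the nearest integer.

Neyman allocation: n_h = n · N_h S_h / Σ N_i S_i, with n = 137.
  stratum A: N_h·S_h = 1600·18.0 = 28800.00
  stratum B: N_h·S_h = 300·11.7 = 3510.00
  stratum C: N_h·S_h = 2650·12.8 = 33920.00
  stratum D: N_h·S_h = 650·20.8 = 13520.00
Σ N_h S_h = 79750.00
n for stratum B = 137·3510.00/79750.00 = 6.030 → 6

6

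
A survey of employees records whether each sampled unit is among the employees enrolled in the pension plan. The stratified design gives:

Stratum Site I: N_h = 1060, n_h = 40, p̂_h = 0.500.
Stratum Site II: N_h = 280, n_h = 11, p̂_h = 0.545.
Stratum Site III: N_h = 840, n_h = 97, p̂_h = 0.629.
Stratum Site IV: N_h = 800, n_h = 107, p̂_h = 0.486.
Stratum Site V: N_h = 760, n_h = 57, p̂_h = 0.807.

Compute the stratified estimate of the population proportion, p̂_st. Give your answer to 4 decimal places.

p̂_st ≈ 0.5917

N = 3740; stratum weights W_h = N_h/N.
p̂_st = Σ W_h p̂_h = (1060·0.500 + 280·0.545 + 840·0.629 + 800·0.486 + 760·0.807)/3740 = 0.59173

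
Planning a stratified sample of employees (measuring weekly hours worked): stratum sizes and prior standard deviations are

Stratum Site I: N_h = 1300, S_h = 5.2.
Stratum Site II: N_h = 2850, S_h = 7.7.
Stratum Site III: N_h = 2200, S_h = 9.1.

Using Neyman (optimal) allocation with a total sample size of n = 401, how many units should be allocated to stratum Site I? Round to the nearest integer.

56

Neyman allocation: n_h = n · N_h S_h / Σ N_i S_i, with n = 401.
  stratum Site I: N_h·S_h = 1300·5.2 = 6760.00
  stratum Site II: N_h·S_h = 2850·7.7 = 21945.00
  stratum Site III: N_h·S_h = 2200·9.1 = 20020.00
Σ N_h S_h = 48725.00
n for stratum Site I = 401·6760.00/48725.00 = 55.634 → 56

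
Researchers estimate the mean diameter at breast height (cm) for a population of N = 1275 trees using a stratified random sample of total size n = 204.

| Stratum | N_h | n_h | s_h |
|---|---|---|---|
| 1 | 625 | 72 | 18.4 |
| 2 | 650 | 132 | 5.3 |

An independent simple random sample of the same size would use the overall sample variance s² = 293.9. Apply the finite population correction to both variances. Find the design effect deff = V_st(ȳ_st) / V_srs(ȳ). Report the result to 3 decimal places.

V̂(ȳ_st) = Σ W_h² (1 − n_h/N_h) s_h²/n_h, with W_h = N_h/N and N = 1275:
  stratum 1: (625/1275)²·(1 − 72/625)·18.4²/72 = 0.999742
  stratum 2: (650/1275)²·(1 − 132/650)·5.3²/132 = 0.0440758
V_st = 1.04382
V_srs = (1 − 204/1275)·293.9/204 = 1.21018
deff = V_st / V_srs = 1.04382/1.21018 = 0.8625

deff ≈ 0.863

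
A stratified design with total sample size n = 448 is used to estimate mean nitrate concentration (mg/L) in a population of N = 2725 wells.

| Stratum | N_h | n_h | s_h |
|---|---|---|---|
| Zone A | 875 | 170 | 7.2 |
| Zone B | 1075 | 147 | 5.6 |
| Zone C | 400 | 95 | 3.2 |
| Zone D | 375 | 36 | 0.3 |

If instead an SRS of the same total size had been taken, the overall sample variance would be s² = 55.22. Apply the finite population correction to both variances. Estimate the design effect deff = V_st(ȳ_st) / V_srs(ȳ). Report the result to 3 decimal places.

deff ≈ 0.542

V̂(ȳ_st) = Σ W_h² (1 − n_h/N_h) s_h²/n_h, with W_h = N_h/N and N = 2725:
  stratum Zone A: (875/2725)²·(1 − 170/875)·7.2²/170 = 0.0253326
  stratum Zone B: (1075/2725)²·(1 − 147/1075)·5.6²/147 = 0.0286604
  stratum Zone C: (400/2725)²·(1 − 95/400)·3.2²/95 = 0.00177094
  stratum Zone D: (375/2725)²·(1 − 36/375)·0.3²/36 = 4.27994e-05
V_st = 0.0558068
V_srs = (1 − 448/2725)·55.22/448 = 0.102995
deff = V_st / V_srs = 0.0558068/0.102995 = 0.5418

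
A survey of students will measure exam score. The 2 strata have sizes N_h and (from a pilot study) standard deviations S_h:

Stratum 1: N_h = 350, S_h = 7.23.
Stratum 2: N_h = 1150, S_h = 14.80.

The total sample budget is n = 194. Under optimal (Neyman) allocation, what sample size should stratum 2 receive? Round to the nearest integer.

Neyman allocation: n_h = n · N_h S_h / Σ N_i S_i, with n = 194.
  stratum 1: N_h·S_h = 350·7.23 = 2530.50
  stratum 2: N_h·S_h = 1150·14.80 = 17020.00
Σ N_h S_h = 19550.50
n for stratum 2 = 194·17020.00/19550.50 = 168.890 → 169

169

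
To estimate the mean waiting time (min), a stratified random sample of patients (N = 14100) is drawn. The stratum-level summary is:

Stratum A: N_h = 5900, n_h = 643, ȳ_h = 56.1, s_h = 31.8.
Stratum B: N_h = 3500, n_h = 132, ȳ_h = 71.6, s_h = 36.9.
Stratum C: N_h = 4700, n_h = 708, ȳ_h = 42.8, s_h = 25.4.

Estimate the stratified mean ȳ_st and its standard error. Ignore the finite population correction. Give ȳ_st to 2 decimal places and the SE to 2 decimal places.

ȳ_st ≈ 55.51, SE ≈ 1.01

ȳ_st = Σ W_h ȳ_h = (5900·56.1 + 3500·71.6 + 4700·42.8)/14100 = 55.51418
V̂(ȳ_st) = Σ W_h² s_h²/n_h, with W_h = N_h/N and N = 14100:
  stratum A: (5900/14100)²·31.8²/643 = 0.275365
  stratum B: (3500/14100)²·36.9²/132 = 0.635589
  stratum C: (4700/14100)²·25.4²/708 = 0.101249
V̂(ȳ_st) = 1.0122
SE(ȳ_st) = √1.0122 = 1.00608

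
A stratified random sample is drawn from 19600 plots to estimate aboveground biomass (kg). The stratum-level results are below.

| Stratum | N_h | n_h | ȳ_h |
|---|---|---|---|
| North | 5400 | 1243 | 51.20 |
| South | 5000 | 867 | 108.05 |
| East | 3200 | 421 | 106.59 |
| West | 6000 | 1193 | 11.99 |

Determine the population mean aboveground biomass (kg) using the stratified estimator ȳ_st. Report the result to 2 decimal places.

ȳ_st ≈ 62.74

N = Σ N_h = 19600. Stratum weights W_h = N_h/N.
ȳ_st = (5400·51.20 + 5000·108.05 + 3200·106.59 + 6000·11.99) / 19600 = 62.7428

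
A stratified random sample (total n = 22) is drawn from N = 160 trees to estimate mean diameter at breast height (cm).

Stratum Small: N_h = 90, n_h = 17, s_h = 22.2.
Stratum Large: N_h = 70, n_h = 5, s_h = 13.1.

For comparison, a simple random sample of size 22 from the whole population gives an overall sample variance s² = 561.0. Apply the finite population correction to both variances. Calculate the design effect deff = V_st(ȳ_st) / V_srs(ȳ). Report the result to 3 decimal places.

deff ≈ 0.616

V̂(ȳ_st) = Σ W_h² (1 − n_h/N_h) s_h²/n_h, with W_h = N_h/N and N = 160:
  stratum Small: (90/160)²·(1 − 17/90)·22.2²/17 = 7.44016
  stratum Large: (70/160)²·(1 − 5/70)·13.1²/5 = 6.1002
V_st = 13.5404
V_srs = (1 − 22/160)·561.0/22 = 21.9938
deff = V_st / V_srs = 13.5404/21.9938 = 0.6156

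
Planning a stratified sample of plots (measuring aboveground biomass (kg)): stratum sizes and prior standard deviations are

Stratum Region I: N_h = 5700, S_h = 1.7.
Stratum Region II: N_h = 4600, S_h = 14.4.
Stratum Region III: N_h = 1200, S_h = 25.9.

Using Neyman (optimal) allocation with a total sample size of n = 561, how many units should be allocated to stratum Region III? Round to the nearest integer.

163

Neyman allocation: n_h = n · N_h S_h / Σ N_i S_i, with n = 561.
  stratum Region I: N_h·S_h = 5700·1.7 = 9690.00
  stratum Region II: N_h·S_h = 4600·14.4 = 66240.00
  stratum Region III: N_h·S_h = 1200·25.9 = 31080.00
Σ N_h S_h = 107010.00
n for stratum Region III = 561·31080.00/107010.00 = 162.937 → 163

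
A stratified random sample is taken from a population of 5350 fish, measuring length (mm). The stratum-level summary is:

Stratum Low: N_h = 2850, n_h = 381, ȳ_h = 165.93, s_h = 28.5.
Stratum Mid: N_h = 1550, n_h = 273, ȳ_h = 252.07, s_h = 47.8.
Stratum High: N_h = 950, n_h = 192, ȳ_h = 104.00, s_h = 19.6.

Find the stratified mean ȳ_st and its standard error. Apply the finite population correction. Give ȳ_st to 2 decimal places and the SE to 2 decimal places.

ȳ_st = Σ W_h ȳ_h = (2850·165.93 + 1550·252.07 + 950·104.00)/5350 = 179.88953
V̂(ȳ_st) = Σ W_h² (1 − n_h/N_h) s_h²/n_h, with W_h = N_h/N and N = 5350:
  stratum Low: (2850/5350)²·(1 − 381/2850)·28.5²/381 = 0.524111
  stratum Mid: (1550/5350)²·(1 − 273/1550)·47.8²/273 = 0.578773
  stratum High: (950/5350)²·(1 − 192/950)·19.6²/192 = 0.050338
V̂(ȳ_st) = 1.15322
SE(ȳ_st) = √1.15322 = 1.07388

ȳ_st ≈ 179.89, SE ≈ 1.07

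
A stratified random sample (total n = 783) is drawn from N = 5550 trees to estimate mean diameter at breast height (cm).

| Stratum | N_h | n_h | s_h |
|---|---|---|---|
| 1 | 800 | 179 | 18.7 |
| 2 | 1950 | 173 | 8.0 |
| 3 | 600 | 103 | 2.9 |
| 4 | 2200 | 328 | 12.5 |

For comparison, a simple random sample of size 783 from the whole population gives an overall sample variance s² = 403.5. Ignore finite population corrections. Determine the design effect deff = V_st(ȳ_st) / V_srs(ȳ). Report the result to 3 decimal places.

V̂(ȳ_st) = Σ W_h² s_h²/n_h, with W_h = N_h/N and N = 5550:
  stratum 1: (800/5550)²·18.7²/179 = 0.0405905
  stratum 2: (1950/5550)²·8.0²/173 = 0.0456685
  stratum 3: (600/5550)²·2.9²/103 = 0.000954279
  stratum 4: (2200/5550)²·12.5²/328 = 0.0748524
V_st = 0.162066
V_srs = s²/n = 403.5/783 = 0.515326
deff = V_st / V_srs = 0.162066/0.515326 = 0.3145

deff ≈ 0.314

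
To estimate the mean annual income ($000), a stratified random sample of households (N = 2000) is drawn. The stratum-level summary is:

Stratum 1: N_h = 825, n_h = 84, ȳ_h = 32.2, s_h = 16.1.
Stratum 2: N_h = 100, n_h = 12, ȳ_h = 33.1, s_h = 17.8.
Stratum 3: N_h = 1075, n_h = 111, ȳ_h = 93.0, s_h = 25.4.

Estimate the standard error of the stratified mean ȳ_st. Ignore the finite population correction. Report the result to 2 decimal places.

SE(ȳ_st) ≈ 1.51

V̂(ȳ_st) = Σ W_h² s_h²/n_h, with W_h = N_h/N and N = 2000:
  stratum 1: (825/2000)²·16.1²/84 = 0.525074
  stratum 2: (100/2000)²·17.8²/12 = 0.0660083
  stratum 3: (1075/2000)²·25.4²/111 = 1.6792
V̂(ȳ_st) = 2.27028
SE(ȳ_st) = √2.27028 = 1.50674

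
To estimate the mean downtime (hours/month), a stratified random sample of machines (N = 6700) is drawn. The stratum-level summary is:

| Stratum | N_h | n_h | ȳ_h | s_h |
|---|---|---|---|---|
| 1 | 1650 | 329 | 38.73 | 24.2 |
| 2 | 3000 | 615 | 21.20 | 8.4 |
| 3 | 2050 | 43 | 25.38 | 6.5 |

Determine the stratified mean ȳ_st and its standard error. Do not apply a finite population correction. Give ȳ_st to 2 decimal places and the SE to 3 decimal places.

ȳ_st ≈ 26.80, SE ≈ 0.472

ȳ_st = Σ W_h ȳ_h = (1650·38.73 + 3000·21.20 + 2050·25.38)/6700 = 26.79604
V̂(ȳ_st) = Σ W_h² s_h²/n_h, with W_h = N_h/N and N = 6700:
  stratum 1: (1650/6700)²·24.2²/329 = 0.107958
  stratum 2: (3000/6700)²·8.4²/615 = 0.0230026
  stratum 3: (2050/6700)²·6.5²/43 = 0.0919849
V̂(ȳ_st) = 0.222945
SE(ȳ_st) = √0.222945 = 0.472171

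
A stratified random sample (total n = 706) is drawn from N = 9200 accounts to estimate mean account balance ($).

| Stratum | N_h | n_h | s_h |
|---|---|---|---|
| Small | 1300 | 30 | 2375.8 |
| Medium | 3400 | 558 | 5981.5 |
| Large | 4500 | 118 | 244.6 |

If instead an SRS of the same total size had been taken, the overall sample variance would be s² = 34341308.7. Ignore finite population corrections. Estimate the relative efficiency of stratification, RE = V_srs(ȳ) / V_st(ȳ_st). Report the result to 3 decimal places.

RE ≈ 3.850

V̂(ȳ_st) = Σ W_h² s_h²/n_h, with W_h = N_h/N and N = 9200:
  stratum Small: (1300/9200)²·2375.8²/30 = 3756.73
  stratum Medium: (3400/9200)²·5981.5²/558 = 8757.26
  stratum Large: (4500/9200)²·244.6²/118 = 121.305
V_st = 12635.3
V_srs = s²/n = 34341308.7/706 = 48642.1
Relative efficiency = V_srs / V_st = 48642.1/12635.3 = 3.8497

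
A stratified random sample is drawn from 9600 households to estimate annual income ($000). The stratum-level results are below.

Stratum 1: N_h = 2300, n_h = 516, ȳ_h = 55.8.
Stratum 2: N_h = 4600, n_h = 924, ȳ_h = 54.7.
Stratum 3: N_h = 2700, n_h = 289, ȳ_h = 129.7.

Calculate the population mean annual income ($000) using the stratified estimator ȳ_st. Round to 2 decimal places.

N = Σ N_h = 9600. Stratum weights W_h = N_h/N.
ȳ_st = (2300·55.8 + 4600·54.7 + 2700·129.7) / 9600 = 76.0573

ȳ_st ≈ 76.06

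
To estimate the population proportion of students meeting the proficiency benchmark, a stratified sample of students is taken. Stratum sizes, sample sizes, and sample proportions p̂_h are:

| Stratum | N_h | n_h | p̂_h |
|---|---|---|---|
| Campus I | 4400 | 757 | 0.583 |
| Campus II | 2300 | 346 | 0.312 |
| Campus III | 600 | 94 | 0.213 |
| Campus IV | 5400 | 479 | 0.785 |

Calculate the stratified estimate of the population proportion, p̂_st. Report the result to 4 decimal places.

p̂_st ≈ 0.6023

N = 12700; stratum weights W_h = N_h/N.
p̂_st = Σ W_h p̂_h = (4400·0.583 + 2300·0.312 + 600·0.213 + 5400·0.785)/12700 = 0.60233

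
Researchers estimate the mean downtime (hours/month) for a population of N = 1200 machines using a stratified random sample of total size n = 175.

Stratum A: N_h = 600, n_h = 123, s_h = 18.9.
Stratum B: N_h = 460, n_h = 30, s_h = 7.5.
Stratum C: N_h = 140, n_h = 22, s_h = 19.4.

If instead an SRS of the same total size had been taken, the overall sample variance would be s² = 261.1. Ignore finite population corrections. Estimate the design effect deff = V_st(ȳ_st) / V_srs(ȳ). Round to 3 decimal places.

deff ≈ 0.827

V̂(ȳ_st) = Σ W_h² s_h²/n_h, with W_h = N_h/N and N = 1200:
  stratum A: (600/1200)²·18.9²/123 = 0.726037
  stratum B: (460/1200)²·7.5²/30 = 0.275521
  stratum C: (140/1200)²·19.4²/22 = 0.232849
V_st = 1.23441
V_srs = s²/n = 261.1/175 = 1.492
deff = V_st / V_srs = 1.23441/1.492 = 0.8274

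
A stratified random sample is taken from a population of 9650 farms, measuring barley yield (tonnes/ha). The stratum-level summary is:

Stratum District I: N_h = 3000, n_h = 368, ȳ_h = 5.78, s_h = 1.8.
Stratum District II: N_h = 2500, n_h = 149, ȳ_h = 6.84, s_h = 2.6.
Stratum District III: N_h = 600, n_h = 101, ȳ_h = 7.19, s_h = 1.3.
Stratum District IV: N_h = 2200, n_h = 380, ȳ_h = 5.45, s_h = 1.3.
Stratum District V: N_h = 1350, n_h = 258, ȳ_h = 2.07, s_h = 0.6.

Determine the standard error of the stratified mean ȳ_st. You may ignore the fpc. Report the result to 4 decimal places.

V̂(ȳ_st) = Σ W_h² s_h²/n_h, with W_h = N_h/N and N = 9650:
  stratum District I: (3000/9650)²·1.8²/368 = 0.000850913
  stratum District II: (2500/9650)²·2.6²/149 = 0.00304499
  stratum District III: (600/9650)²·1.3²/101 = 6.46864e-05
  stratum District IV: (2200/9650)²·1.3²/380 = 0.00023115
  stratum District V: (1350/9650)²·0.6²/258 = 2.73084e-05
V̂(ȳ_st) = 0.00421905
SE(ȳ_st) = √0.00421905 = 0.0649542

SE(ȳ_st) ≈ 0.0650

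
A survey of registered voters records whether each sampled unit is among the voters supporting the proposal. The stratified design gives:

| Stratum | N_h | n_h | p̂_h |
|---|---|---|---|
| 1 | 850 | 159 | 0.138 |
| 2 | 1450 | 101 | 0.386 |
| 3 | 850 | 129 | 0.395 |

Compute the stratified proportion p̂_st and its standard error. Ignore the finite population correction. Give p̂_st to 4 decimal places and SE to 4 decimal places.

p̂_st ≈ 0.3215, SE ≈ 0.0263

N = 3150; stratum weights W_h = N_h/N.
p̂_st = Σ W_h p̂_h = (850·0.138 + 1450·0.386 + 850·0.395)/3150 = 0.32151
V̂(p̂_st) = Σ W_h² p̂_h(1−p̂_h)/(n_h−1):
  stratum 1: (850/3150)²·0.138·0.862/158 = 5.48209e-05
  stratum 2: (1450/3150)²·0.386·0.614/100 = 0.000502193
  stratum 3: (850/3150)²·0.395·0.605/128 = 0.000135944
V̂(p̂_st) = 0.000692958; SE = √V̂ = 0.0263241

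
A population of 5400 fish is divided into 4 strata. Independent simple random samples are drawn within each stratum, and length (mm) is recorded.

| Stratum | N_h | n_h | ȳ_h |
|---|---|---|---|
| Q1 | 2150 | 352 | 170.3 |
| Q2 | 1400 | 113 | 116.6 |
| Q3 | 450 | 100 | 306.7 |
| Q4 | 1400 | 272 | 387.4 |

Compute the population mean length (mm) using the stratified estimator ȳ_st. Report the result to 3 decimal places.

ȳ_st ≈ 224.030

N = Σ N_h = 5400. Stratum weights W_h = N_h/N.
ȳ_st = (2150·170.3 + 1400·116.6 + 450·306.7 + 1400·387.4) / 5400 = 224.02963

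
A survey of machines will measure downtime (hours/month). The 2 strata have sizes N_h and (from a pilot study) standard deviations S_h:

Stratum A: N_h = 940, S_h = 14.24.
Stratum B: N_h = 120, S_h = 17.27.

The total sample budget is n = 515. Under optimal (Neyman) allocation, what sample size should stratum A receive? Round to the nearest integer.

Neyman allocation: n_h = n · N_h S_h / Σ N_i S_i, with n = 515.
  stratum A: N_h·S_h = 940·14.24 = 13385.60
  stratum B: N_h·S_h = 120·17.27 = 2072.40
Σ N_h S_h = 15458.00
n for stratum A = 515·13385.60/15458.00 = 445.956 → 446

446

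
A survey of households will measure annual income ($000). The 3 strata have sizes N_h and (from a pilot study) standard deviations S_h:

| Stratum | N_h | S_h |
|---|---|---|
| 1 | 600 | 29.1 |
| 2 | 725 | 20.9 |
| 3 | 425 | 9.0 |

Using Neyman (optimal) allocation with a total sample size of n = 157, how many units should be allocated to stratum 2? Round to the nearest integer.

Neyman allocation: n_h = n · N_h S_h / Σ N_i S_i, with n = 157.
  stratum 1: N_h·S_h = 600·29.1 = 17460.00
  stratum 2: N_h·S_h = 725·20.9 = 15152.50
  stratum 3: N_h·S_h = 425·9.0 = 3825.00
Σ N_h S_h = 36437.50
n for stratum 2 = 157·15152.50/36437.50 = 65.288 → 65

65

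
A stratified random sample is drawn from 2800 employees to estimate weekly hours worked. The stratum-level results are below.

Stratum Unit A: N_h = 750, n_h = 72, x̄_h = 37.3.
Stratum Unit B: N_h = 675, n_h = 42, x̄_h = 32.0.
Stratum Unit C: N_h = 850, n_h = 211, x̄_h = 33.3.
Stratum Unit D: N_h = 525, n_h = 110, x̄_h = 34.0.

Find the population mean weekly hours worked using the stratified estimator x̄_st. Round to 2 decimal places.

x̄_st ≈ 34.19

N = Σ N_h = 2800. Stratum weights W_h = N_h/N.
x̄_st = (750·37.3 + 675·32.0 + 850·33.3 + 525·34.0) / 2800 = 34.1893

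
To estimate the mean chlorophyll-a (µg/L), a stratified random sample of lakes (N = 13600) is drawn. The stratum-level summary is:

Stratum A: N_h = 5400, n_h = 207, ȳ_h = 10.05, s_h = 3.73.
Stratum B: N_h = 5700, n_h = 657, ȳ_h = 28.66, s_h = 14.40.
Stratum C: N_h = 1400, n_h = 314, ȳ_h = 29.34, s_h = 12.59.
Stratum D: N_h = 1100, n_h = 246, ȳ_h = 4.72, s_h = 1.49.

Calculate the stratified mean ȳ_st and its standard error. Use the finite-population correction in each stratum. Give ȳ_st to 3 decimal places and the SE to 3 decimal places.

ȳ_st ≈ 19.404, SE ≈ 0.252

ȳ_st = Σ W_h ȳ_h = (5400·10.05 + 5700·28.66 + 1400·29.34 + 1100·4.72)/13600 = 19.40441
V̂(ȳ_st) = Σ W_h² (1 − n_h/N_h) s_h²/n_h, with W_h = N_h/N and N = 13600:
  stratum A: (5400/13600)²·(1 − 207/5400)·3.73²/207 = 0.0101902
  stratum B: (5700/13600)²·(1 − 657/5700)·14.40²/657 = 0.0490507
  stratum C: (1400/13600)²·(1 − 314/1400)·12.59²/314 = 0.00414956
  stratum D: (1100/13600)²·(1 − 246/1100)·1.49²/246 = 4.58364e-05
V̂(ȳ_st) = 0.0634363
SE(ȳ_st) = √0.0634363 = 0.251866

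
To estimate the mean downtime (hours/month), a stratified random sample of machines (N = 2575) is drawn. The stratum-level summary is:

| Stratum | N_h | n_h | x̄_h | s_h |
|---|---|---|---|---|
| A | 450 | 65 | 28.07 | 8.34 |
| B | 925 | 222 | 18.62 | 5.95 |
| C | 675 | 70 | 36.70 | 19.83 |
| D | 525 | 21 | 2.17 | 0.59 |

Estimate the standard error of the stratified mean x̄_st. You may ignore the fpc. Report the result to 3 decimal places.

SE(x̄_st) ≈ 0.663

V̂(x̄_st) = Σ W_h² s_h²/n_h, with W_h = N_h/N and N = 2575:
  stratum A: (450/2575)²·8.34²/65 = 0.0326805
  stratum B: (925/2575)²·5.95²/222 = 0.0205783
  stratum C: (675/2575)²·19.83²/70 = 0.386012
  stratum D: (525/2575)²·0.59²/21 = 0.000689047
V̂(x̄_st) = 0.43996
SE(x̄_st) = √0.43996 = 0.663295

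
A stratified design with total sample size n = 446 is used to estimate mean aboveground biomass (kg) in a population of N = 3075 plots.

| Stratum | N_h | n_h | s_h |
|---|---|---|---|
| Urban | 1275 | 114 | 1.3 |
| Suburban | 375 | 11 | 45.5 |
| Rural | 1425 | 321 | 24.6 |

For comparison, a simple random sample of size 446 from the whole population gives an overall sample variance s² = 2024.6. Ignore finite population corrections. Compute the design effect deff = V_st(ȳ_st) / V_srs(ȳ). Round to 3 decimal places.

deff ≈ 0.706

V̂(ȳ_st) = Σ W_h² s_h²/n_h, with W_h = N_h/N and N = 3075:
  stratum Urban: (1275/3075)²·1.3²/114 = 0.00254866
  stratum Suburban: (375/3075)²·45.5²/11 = 2.799
  stratum Rural: (1425/3075)²·24.6²/321 = 0.40486
V_st = 3.20641
V_srs = s²/n = 2024.6/446 = 4.53946
deff = V_st / V_srs = 3.20641/4.53946 = 0.7063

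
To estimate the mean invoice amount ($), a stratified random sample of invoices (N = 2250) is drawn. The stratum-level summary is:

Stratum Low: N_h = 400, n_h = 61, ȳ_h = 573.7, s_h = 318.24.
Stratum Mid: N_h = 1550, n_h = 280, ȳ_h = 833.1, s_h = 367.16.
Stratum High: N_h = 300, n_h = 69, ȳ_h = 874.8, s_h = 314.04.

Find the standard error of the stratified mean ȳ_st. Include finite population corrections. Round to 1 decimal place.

V̂(ȳ_st) = Σ W_h² (1 − n_h/N_h) s_h²/n_h, with W_h = N_h/N and N = 2250:
  stratum Low: (400/2250)²·(1 − 61/400)·318.24²/61 = 44.4707
  stratum Mid: (1550/2250)²·(1 − 280/1550)·367.16²/280 = 187.207
  stratum High: (300/2250)²·(1 − 69/300)·314.04²/69 = 19.5654
V̂(ȳ_st) = 251.244
SE(ȳ_st) = √251.244 = 15.8507

SE(ȳ_st) ≈ 15.9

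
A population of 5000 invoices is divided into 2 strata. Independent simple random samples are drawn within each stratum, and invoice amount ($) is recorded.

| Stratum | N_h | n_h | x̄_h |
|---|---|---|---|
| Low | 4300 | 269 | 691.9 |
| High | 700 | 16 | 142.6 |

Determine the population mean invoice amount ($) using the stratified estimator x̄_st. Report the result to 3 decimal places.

N = Σ N_h = 5000. Stratum weights W_h = N_h/N.
x̄_st = (4300·691.9 + 700·142.6) / 5000 = 614.99800

x̄_st ≈ 614.998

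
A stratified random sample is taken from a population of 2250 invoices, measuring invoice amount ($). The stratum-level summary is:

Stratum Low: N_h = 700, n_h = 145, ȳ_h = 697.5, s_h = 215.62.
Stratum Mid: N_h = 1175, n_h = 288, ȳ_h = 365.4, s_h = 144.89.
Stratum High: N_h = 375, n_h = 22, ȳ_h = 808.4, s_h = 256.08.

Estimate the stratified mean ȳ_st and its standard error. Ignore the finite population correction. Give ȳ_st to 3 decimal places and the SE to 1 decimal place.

ȳ_st = Σ W_h ȳ_h = (700·697.5 + 1175·365.4 + 375·808.4)/2250 = 542.55333
V̂(ȳ_st) = Σ W_h² s_h²/n_h, with W_h = N_h/N and N = 2250:
  stratum Low: (700/2250)²·215.62²/145 = 31.0342
  stratum Mid: (1175/2250)²·144.89²/288 = 19.879
  stratum High: (375/2250)²·256.08²/22 = 82.7992
V̂(ȳ_st) = 133.712
SE(ȳ_st) = √133.712 = 11.5634

ȳ_st ≈ 542.553, SE ≈ 11.6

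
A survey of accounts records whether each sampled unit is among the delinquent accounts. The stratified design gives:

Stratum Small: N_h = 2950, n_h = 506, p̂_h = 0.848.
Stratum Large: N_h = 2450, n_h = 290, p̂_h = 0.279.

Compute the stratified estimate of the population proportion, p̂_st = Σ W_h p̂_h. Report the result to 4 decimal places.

p̂_st ≈ 0.5898

N = 5400; stratum weights W_h = N_h/N.
p̂_st = Σ W_h p̂_h = (2950·0.848 + 2450·0.279)/5400 = 0.58984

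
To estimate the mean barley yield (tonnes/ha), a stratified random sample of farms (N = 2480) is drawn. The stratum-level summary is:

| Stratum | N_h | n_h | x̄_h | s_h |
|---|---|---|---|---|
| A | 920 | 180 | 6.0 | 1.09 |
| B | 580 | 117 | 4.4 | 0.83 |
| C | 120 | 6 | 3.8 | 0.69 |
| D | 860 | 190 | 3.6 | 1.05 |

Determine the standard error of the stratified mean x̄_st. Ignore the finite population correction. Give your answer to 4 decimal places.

SE(x̄_st) ≈ 0.0460

V̂(x̄_st) = Σ W_h² s_h²/n_h, with W_h = N_h/N and N = 2480:
  stratum A: (920/2480)²·1.09²/180 = 0.000908349
  stratum B: (580/2480)²·0.83²/117 = 0.00032205
  stratum C: (120/2480)²·0.69²/6 = 0.000185783
  stratum D: (860/2480)²·1.05²/190 = 0.00069778
V̂(x̄_st) = 0.00211396
SE(x̄_st) = √0.00211396 = 0.0459778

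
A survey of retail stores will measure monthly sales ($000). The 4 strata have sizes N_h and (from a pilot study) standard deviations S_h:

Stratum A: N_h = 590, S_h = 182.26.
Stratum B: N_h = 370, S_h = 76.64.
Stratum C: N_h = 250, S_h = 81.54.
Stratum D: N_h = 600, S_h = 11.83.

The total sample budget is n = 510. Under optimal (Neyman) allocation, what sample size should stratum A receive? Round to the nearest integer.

336

Neyman allocation: n_h = n · N_h S_h / Σ N_i S_i, with n = 510.
  stratum A: N_h·S_h = 590·182.26 = 107533.40
  stratum B: N_h·S_h = 370·76.64 = 28356.80
  stratum C: N_h·S_h = 250·81.54 = 20385.00
  stratum D: N_h·S_h = 600·11.83 = 7098.00
Σ N_h S_h = 163373.20
n for stratum A = 510·107533.40/163373.20 = 335.686 → 336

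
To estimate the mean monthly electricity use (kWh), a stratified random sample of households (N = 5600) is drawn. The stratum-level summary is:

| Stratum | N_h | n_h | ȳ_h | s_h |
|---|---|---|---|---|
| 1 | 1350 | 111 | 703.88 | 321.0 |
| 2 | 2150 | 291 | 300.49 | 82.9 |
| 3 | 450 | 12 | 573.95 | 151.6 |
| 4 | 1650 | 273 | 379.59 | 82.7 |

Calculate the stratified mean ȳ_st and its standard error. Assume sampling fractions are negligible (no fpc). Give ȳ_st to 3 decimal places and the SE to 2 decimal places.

ȳ_st ≈ 443.017, SE ≈ 8.48

ȳ_st = Σ W_h ȳ_h = (1350·703.88 + 2150·300.49 + 450·573.95 + 1650·379.59)/5600 = 443.01652
V̂(ȳ_st) = Σ W_h² s_h²/n_h, with W_h = N_h/N and N = 5600:
  stratum 1: (1350/5600)²·321.0²/111 = 53.9484
  stratum 2: (2150/5600)²·82.9²/291 = 3.4811
  stratum 3: (450/5600)²·151.6²/12 = 12.3671
  stratum 4: (1650/5600)²·82.7²/273 = 2.1749
V̂(ȳ_st) = 71.9715
SE(ȳ_st) = √71.9715 = 8.4836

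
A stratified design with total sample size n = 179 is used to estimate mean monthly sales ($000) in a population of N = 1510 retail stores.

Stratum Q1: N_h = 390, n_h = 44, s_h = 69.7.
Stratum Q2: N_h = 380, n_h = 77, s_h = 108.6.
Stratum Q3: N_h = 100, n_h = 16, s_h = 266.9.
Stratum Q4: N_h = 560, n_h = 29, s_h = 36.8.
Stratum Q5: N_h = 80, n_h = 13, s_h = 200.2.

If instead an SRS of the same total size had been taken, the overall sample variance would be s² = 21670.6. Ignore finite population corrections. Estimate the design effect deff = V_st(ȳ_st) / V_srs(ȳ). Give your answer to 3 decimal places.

V̂(ȳ_st) = Σ W_h² s_h²/n_h, with W_h = N_h/N and N = 1510:
  stratum Q1: (390/1510)²·69.7²/44 = 7.36526
  stratum Q2: (380/1510)²·108.6²/77 = 9.70023
  stratum Q3: (100/1510)²·266.9²/16 = 19.5264
  stratum Q4: (560/1510)²·36.8²/29 = 6.42273
  stratum Q5: (80/1510)²·200.2²/13 = 8.65388
V_st = 51.6686
V_srs = s²/n = 21670.6/179 = 121.065
deff = V_st / V_srs = 51.6686/121.065 = 0.4268

deff ≈ 0.427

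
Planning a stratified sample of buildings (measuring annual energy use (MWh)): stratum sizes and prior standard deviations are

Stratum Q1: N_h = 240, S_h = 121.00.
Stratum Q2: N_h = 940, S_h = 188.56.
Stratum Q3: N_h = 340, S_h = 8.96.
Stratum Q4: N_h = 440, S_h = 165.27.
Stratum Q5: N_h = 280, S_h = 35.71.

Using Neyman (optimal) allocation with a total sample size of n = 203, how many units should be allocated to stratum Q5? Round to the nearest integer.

7

Neyman allocation: n_h = n · N_h S_h / Σ N_i S_i, with n = 203.
  stratum Q1: N_h·S_h = 240·121.00 = 29040.00
  stratum Q2: N_h·S_h = 940·188.56 = 177246.40
  stratum Q3: N_h·S_h = 340·8.96 = 3046.40
  stratum Q4: N_h·S_h = 440·165.27 = 72718.80
  stratum Q5: N_h·S_h = 280·35.71 = 9998.80
Σ N_h S_h = 292050.40
n for stratum Q5 = 203·9998.80/292050.40 = 6.950 → 7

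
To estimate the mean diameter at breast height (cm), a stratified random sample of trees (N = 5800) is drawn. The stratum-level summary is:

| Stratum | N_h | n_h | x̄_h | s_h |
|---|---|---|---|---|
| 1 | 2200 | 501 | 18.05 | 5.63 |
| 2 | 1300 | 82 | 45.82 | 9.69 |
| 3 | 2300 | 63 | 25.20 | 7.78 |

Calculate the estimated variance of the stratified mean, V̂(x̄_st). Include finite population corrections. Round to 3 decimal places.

V̂(x̄_st) ≈ 0.208

V̂(x̄_st) = Σ W_h² (1 − n_h/N_h) s_h²/n_h, with W_h = N_h/N and N = 5800:
  stratum 1: (2200/5800)²·(1 − 501/2200)·5.63²/501 = 0.00702974
  stratum 2: (1300/5800)²·(1 − 82/1300)·9.69²/82 = 0.0538975
  stratum 3: (2300/5800)²·(1 − 63/2300)·7.78²/63 = 0.146946
V̂(x̄_st) = 0.207873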